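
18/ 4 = 9/ 2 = 4.50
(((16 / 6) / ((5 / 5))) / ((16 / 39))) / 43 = 13 / 86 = 0.15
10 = 10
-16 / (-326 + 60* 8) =-8 / 77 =-0.10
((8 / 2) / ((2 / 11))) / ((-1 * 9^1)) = -22 / 9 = -2.44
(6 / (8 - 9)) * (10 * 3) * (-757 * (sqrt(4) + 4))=817560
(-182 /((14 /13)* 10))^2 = 28561 /100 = 285.61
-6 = -6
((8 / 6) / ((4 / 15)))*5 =25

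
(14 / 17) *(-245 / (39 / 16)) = -54880 / 663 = -82.78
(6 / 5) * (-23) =-138 / 5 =-27.60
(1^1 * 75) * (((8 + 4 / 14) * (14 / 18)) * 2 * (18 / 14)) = 8700 / 7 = 1242.86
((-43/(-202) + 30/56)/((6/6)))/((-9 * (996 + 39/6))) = -0.00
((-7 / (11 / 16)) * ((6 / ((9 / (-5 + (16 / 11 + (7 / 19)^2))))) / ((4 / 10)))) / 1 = 7582400 / 131043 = 57.86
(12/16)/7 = 3/28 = 0.11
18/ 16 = 9/ 8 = 1.12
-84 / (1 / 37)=-3108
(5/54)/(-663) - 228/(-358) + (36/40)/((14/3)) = 372152843/448599060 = 0.83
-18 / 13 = -1.38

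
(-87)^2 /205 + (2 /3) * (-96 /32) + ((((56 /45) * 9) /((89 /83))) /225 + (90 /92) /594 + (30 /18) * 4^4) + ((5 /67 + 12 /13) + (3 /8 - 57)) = 2938266119766247 /7236941283000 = 406.01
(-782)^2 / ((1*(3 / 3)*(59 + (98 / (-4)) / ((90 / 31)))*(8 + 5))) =110074320 / 118313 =930.37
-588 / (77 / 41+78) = -24108 / 3275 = -7.36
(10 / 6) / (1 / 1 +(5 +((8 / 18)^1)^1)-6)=15 / 4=3.75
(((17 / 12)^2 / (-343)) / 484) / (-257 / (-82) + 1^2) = -11849 / 4052020896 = -0.00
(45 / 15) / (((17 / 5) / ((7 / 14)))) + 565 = 19225 / 34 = 565.44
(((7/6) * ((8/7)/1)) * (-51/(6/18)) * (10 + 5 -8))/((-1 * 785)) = 1428/785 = 1.82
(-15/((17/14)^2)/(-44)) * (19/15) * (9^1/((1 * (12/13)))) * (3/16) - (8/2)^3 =-12912257/203456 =-63.46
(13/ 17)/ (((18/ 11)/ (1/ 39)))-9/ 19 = -8053/ 17442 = -0.46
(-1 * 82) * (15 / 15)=-82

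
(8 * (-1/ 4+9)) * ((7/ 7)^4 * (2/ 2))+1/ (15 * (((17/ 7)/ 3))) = 5957/ 85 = 70.08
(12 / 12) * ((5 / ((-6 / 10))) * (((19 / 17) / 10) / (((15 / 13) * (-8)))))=247 / 2448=0.10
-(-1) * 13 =13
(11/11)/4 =1/4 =0.25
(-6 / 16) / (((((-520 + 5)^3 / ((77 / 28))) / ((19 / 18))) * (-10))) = -209 / 262254480000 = -0.00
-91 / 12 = -7.58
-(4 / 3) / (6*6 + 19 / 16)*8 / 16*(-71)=2272 / 1785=1.27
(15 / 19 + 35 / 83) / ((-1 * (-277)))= 1910 / 436829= 0.00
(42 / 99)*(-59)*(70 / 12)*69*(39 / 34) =-4322045 / 374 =-11556.27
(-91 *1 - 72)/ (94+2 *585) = -163/ 1264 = -0.13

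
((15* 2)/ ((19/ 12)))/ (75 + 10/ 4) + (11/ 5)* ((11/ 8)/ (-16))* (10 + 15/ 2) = -462019/ 150784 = -3.06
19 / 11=1.73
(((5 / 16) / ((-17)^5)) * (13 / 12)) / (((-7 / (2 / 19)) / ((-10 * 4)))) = -325 / 2266091772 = -0.00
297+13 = 310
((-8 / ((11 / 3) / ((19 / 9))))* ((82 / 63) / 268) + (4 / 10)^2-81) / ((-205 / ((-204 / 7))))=-19148055604 / 1665712125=-11.50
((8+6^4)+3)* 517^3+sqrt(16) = 180612255795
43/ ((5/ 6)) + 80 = 658/ 5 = 131.60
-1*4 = -4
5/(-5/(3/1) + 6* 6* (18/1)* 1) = 15/1939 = 0.01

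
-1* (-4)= 4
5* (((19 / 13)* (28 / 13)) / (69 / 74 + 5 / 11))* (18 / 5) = 7794864 / 190801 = 40.85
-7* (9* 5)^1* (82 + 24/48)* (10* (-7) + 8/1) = 1611225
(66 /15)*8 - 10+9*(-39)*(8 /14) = -175.37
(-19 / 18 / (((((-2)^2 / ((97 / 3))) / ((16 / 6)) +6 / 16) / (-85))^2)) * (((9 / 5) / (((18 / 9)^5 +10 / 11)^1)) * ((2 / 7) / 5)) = -18186016288 / 135479043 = -134.23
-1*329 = -329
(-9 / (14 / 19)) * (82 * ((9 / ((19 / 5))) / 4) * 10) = -83025 / 14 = -5930.36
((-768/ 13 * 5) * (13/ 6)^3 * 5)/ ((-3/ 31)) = 4191200/ 27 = 155229.63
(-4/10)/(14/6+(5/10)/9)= -36/215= -0.17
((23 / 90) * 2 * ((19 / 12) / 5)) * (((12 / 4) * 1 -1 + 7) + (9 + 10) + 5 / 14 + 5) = 204079 / 37800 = 5.40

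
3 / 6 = 1 / 2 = 0.50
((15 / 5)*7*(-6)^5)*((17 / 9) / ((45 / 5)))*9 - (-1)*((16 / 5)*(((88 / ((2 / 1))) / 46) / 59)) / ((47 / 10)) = -19672504288 / 63779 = -308447.99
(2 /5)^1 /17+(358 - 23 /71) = 2158717 /6035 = 357.70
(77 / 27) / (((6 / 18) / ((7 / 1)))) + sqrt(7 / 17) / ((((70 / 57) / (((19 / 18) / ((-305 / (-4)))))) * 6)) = 59.89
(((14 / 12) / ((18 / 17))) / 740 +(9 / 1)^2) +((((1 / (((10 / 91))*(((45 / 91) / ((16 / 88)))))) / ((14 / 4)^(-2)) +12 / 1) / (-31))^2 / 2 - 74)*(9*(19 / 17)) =-25619392825324301 / 39496004460000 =-648.66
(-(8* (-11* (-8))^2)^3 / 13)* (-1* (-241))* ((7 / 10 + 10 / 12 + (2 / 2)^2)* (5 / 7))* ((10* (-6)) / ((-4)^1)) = -10887712324525752320 / 91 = -119645190379403871.65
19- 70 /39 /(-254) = 94142 /4953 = 19.01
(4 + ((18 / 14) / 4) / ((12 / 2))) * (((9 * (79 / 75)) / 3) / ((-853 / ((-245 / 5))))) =125531 / 170600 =0.74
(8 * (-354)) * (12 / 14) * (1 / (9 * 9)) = -1888 / 63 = -29.97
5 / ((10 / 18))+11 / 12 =119 / 12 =9.92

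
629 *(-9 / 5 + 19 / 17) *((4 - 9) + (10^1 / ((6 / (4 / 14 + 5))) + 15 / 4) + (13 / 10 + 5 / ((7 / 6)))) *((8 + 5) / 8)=-77012429 / 8400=-9168.15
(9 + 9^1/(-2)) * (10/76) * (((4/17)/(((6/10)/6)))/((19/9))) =4050/6137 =0.66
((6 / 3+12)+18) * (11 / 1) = 352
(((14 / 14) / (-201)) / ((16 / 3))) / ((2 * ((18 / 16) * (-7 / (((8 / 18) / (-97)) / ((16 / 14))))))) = -1 / 4211352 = -0.00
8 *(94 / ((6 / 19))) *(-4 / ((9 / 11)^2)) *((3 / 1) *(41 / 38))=-3730672 / 81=-46057.68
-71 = -71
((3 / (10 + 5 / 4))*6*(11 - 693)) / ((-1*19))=5456 / 95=57.43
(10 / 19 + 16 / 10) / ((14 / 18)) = 1818 / 665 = 2.73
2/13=0.15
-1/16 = -0.06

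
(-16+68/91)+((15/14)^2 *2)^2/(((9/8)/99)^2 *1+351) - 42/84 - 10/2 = -703767697419/33936583954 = -20.74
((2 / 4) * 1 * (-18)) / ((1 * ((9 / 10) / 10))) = -100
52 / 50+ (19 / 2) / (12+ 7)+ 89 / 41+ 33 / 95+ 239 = 243.06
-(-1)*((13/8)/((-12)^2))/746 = 13/859392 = 0.00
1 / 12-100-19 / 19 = -1211 / 12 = -100.92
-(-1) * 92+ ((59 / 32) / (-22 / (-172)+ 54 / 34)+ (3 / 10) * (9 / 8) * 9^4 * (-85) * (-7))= 26447346657 / 20072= 1317623.89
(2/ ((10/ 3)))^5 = 243/ 3125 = 0.08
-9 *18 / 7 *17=-2754 / 7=-393.43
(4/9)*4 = 16/9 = 1.78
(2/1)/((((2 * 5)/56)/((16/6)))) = 448/15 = 29.87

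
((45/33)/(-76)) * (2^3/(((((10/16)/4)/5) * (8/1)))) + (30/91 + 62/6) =575639/57057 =10.09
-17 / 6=-2.83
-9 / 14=-0.64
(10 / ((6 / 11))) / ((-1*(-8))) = 55 / 24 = 2.29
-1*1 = -1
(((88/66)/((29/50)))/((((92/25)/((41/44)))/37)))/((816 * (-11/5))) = -0.01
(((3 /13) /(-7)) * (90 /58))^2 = 18225 /6964321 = 0.00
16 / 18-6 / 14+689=43436 / 63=689.46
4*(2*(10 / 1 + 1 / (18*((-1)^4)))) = 724 / 9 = 80.44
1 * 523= 523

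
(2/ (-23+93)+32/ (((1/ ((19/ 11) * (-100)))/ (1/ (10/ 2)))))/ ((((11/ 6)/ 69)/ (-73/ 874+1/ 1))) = -3068071101/ 80465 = -38129.26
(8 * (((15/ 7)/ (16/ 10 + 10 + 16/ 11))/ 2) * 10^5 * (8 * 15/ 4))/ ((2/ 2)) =4950000000/ 2513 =1969757.26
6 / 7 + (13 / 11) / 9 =685 / 693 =0.99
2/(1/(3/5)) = 6/5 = 1.20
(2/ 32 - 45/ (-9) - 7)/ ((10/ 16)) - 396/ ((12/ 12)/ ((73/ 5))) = -57847/ 10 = -5784.70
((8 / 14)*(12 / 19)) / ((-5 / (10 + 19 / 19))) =-528 / 665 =-0.79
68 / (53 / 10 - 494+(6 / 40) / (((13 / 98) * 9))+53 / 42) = -185640 / 1330363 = -0.14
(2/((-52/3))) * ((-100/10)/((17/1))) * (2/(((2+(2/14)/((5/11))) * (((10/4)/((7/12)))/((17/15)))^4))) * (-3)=-82572791/95954625000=-0.00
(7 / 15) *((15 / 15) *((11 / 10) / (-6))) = -77 / 900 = -0.09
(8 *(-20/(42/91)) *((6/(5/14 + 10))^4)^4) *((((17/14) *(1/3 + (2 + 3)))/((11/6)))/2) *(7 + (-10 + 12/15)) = 8276591593928318596793078170779648/38184581555228782468798980712890625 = 0.22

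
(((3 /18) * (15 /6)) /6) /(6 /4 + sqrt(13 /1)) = -5 /516 + 5 * sqrt(13) /774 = 0.01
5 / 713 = 0.01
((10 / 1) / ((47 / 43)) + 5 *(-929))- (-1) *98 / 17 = -3699439 / 799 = -4630.09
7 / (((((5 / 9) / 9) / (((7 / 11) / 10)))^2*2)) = 2250423 / 605000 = 3.72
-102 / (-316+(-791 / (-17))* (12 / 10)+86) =4335 / 7402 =0.59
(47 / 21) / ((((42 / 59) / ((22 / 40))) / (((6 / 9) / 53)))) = 0.02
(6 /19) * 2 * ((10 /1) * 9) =1080 /19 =56.84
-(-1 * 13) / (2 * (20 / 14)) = 91 / 20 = 4.55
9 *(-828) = -7452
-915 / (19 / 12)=-10980 / 19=-577.89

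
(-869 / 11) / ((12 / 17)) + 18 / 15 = -6643 / 60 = -110.72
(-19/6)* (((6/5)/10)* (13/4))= -247/200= -1.24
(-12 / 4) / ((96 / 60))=-15 / 8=-1.88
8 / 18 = 0.44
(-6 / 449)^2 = 36 / 201601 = 0.00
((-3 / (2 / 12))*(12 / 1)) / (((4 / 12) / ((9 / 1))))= -5832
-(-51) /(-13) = -51 /13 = -3.92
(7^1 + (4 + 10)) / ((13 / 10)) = 210 / 13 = 16.15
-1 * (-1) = 1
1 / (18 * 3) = 1 / 54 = 0.02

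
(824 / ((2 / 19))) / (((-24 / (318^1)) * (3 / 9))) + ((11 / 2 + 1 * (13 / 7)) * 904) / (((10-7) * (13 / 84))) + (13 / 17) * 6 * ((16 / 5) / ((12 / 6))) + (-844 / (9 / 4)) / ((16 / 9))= -297041.74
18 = 18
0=0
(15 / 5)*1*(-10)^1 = -30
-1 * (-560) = 560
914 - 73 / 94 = 85843 / 94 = 913.22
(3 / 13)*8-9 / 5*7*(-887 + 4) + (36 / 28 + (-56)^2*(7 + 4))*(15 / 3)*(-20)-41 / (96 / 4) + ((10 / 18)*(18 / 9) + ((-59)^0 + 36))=-112647373757 / 32760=-3438564.52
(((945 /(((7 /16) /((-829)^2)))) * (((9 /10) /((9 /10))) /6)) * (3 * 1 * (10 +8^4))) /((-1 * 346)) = -1523778234840 /173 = -8807966675.38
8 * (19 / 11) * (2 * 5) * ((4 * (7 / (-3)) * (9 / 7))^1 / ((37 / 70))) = -1276800 / 407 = -3137.10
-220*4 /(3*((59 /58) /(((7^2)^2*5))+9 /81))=-2637.99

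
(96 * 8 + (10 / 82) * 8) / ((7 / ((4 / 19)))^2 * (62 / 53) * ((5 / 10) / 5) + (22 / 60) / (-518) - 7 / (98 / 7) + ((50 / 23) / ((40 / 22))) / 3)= 796324135040 / 133823766751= 5.95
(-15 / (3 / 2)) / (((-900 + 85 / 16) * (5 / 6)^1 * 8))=24 / 14315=0.00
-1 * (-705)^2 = -497025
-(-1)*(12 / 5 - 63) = -303 / 5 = -60.60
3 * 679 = 2037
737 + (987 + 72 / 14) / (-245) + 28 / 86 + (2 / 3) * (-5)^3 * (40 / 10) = 17696264 / 44247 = 399.94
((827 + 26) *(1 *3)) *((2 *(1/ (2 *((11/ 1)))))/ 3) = 77.55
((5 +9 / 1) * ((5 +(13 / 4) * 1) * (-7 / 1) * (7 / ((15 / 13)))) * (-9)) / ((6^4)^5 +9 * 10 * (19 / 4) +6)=13377 / 1107926800019215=0.00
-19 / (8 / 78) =-741 / 4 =-185.25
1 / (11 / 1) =1 / 11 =0.09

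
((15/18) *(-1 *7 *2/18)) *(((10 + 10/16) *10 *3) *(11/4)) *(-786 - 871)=941411.89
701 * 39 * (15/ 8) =410085/ 8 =51260.62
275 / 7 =39.29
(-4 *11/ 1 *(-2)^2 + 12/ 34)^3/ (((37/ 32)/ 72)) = -61341145933824/ 181781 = -337445310.20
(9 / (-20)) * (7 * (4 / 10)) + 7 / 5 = 7 / 50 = 0.14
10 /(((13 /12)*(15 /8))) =64 /13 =4.92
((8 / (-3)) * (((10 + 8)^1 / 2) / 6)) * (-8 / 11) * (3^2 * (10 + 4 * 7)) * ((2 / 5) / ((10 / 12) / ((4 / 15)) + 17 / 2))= 58368 / 1705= 34.23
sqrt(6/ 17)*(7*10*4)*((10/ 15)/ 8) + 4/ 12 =1/ 3 + 70*sqrt(102)/ 51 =14.20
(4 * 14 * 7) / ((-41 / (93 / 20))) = -9114 / 205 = -44.46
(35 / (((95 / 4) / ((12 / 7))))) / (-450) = -8 / 1425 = -0.01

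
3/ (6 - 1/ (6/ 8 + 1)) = 21/ 38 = 0.55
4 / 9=0.44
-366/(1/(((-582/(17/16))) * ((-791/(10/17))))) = -1347939936/5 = -269587987.20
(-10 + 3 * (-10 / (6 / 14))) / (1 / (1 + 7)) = -640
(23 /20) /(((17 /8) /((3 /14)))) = 69 /595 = 0.12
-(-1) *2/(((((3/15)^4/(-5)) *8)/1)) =-3125/4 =-781.25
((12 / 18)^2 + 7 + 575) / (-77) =-5242 / 693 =-7.56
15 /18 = 5 /6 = 0.83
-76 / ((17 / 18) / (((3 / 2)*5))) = -10260 / 17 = -603.53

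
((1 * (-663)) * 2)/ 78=-17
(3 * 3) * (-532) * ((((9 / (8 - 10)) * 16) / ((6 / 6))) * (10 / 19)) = 181440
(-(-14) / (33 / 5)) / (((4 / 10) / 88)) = 1400 / 3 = 466.67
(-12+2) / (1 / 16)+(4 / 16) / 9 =-5759 / 36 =-159.97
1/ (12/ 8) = 2/ 3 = 0.67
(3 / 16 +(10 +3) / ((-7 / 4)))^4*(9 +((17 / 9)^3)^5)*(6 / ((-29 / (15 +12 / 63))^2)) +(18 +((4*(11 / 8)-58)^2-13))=74967445388145440569147301505697 / 1190603282831934760599552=62965932.04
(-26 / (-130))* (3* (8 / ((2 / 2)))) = 24 / 5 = 4.80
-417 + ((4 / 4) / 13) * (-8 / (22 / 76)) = -59935 / 143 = -419.13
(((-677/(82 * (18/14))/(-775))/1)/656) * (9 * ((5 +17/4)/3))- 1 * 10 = -5002480657/500265600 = -10.00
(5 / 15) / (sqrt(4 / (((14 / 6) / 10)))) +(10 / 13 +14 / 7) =sqrt(210) / 180 +36 / 13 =2.85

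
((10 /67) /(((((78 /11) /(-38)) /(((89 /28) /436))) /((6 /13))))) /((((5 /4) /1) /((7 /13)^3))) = -911449 /2711552779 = -0.00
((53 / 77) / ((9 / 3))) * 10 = 530 / 231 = 2.29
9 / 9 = 1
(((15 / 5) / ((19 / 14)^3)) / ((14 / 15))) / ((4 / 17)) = 37485 / 6859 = 5.47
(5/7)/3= 5/21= 0.24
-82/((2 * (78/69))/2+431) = -1886/9939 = -0.19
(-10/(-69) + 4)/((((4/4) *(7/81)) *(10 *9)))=429/805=0.53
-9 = -9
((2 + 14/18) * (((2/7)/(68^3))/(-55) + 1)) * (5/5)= 33626755/12105632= 2.78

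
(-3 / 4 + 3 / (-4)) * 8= -12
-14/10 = -7/5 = -1.40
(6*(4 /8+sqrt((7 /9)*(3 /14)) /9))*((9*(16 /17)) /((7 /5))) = 80*sqrt(6) /119+2160 /119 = 19.80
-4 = -4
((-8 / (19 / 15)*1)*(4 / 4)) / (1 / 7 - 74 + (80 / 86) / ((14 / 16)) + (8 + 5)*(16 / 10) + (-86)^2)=-60200 / 70000617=-0.00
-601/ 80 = -7.51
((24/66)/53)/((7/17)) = 68/4081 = 0.02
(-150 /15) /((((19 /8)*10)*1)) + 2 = 30 /19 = 1.58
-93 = -93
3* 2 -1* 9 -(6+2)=-11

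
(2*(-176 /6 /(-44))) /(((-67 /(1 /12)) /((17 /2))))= -17 /1206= -0.01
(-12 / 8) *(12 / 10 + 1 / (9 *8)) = -1.82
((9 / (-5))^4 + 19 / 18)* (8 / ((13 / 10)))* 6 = 2079568 / 4875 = 426.58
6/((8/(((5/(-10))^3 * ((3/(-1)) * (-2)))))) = -0.56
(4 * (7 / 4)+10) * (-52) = -884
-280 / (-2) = 140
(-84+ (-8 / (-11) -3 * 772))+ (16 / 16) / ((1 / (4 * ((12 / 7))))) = -2392.42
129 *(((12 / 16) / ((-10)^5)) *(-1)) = 387 / 400000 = 0.00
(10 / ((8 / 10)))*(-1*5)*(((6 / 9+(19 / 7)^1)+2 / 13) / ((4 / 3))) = -120625 / 728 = -165.69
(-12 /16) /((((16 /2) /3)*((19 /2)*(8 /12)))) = -27 /608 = -0.04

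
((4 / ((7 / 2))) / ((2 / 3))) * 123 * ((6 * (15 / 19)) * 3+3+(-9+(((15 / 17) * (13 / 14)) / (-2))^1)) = 1644.87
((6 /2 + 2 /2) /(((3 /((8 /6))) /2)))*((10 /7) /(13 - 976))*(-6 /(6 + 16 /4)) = 0.00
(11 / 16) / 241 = 11 / 3856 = 0.00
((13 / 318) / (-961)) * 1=-13 / 305598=-0.00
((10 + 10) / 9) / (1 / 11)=220 / 9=24.44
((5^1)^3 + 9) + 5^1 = 139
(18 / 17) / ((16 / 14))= 63 / 68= 0.93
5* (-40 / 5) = -40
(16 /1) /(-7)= -2.29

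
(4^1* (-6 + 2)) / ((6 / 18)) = -48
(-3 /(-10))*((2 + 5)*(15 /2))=63 /4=15.75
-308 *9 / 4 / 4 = -173.25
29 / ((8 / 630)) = 9135 / 4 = 2283.75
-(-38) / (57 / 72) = 48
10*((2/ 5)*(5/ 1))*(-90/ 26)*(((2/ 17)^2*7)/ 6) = -4200/ 3757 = -1.12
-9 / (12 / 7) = -21 / 4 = -5.25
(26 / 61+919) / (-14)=-56085 / 854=-65.67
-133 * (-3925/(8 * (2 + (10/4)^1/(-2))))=522025/6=87004.17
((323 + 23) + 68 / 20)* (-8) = -13976 / 5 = -2795.20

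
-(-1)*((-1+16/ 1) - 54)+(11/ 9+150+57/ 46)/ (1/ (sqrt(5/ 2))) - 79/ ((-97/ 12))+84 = 5313/ 97+63119*sqrt(10)/ 828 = 295.84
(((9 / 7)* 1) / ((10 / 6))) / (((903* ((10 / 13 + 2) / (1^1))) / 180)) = 0.06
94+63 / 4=439 / 4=109.75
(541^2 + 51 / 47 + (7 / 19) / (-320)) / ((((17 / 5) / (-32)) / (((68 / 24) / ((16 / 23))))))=-1923647143153 / 171456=-11219479.88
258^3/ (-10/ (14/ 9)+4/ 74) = -4447939608/ 1651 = -2694088.19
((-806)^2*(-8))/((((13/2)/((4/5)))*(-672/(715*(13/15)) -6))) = 90288.06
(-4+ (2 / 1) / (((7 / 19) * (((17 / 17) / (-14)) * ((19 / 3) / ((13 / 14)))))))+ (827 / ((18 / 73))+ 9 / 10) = 1052006 / 315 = 3339.70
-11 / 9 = -1.22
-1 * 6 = -6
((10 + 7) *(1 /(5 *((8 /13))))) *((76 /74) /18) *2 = 4199 /6660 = 0.63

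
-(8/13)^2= -64/169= -0.38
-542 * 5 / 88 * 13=-17615 / 44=-400.34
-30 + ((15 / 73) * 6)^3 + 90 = 24070020 / 389017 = 61.87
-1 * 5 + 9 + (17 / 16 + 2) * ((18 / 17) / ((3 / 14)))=1301 / 68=19.13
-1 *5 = -5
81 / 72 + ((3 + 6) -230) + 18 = -1615 / 8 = -201.88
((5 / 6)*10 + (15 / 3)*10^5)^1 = 1500025 / 3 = 500008.33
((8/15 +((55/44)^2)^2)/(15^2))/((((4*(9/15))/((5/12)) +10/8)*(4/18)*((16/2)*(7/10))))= 11423/7537152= 0.00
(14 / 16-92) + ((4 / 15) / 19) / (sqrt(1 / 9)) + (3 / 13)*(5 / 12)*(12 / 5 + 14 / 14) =-896669 / 9880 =-90.76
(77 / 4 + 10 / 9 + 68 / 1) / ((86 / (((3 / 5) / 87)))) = 3181 / 448920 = 0.01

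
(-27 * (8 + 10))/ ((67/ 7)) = -3402/ 67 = -50.78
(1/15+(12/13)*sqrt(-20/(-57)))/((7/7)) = 1/15+8*sqrt(285)/247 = 0.61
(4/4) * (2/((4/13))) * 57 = 741/2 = 370.50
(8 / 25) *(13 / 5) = 104 / 125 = 0.83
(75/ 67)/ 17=75/ 1139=0.07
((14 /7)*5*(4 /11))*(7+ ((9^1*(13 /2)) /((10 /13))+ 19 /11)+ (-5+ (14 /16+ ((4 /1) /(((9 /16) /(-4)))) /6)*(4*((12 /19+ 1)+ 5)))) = -82.79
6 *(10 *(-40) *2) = -4800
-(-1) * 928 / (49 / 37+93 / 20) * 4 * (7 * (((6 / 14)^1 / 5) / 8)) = 206016 / 4421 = 46.60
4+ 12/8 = 11/2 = 5.50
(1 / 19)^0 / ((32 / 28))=7 / 8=0.88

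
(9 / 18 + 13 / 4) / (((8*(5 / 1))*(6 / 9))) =9 / 64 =0.14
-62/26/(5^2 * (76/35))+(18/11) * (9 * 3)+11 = 2996193/54340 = 55.14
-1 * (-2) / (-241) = -2 / 241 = -0.01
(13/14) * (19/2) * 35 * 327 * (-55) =-22211475/4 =-5552868.75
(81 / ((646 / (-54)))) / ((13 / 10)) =-21870 / 4199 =-5.21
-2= -2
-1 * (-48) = 48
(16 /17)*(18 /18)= 16 /17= 0.94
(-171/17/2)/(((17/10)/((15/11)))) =-12825/3179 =-4.03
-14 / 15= -0.93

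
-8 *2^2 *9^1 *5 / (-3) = 480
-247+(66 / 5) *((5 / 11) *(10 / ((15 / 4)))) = -231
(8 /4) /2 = 1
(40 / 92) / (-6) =-5 / 69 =-0.07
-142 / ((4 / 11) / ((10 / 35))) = -781 / 7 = -111.57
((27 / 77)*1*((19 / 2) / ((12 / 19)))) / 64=3249 / 39424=0.08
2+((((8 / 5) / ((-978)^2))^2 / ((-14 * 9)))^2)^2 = 2.00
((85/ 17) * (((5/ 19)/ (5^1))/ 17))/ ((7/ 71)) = 355/ 2261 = 0.16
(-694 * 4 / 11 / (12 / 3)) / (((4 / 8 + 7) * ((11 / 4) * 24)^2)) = -347 / 179685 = -0.00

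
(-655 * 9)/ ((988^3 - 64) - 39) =-1965/ 321476723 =-0.00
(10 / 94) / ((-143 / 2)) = -10 / 6721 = -0.00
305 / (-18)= -305 / 18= -16.94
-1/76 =-0.01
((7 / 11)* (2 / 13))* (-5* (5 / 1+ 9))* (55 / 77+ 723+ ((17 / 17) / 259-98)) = -22688540 / 5291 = -4288.14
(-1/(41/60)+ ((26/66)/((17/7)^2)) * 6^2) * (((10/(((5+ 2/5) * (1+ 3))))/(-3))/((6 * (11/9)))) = -0.02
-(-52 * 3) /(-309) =-52 /103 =-0.50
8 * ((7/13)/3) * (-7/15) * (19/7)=-1064/585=-1.82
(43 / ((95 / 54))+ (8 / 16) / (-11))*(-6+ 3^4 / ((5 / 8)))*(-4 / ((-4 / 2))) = 31511202 / 5225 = 6030.85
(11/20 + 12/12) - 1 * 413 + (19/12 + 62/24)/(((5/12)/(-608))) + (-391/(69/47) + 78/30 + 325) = -385811/60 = -6430.18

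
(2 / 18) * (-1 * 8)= -8 / 9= -0.89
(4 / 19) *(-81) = -324 / 19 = -17.05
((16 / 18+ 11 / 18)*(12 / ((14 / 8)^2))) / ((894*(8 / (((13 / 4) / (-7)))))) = -39 / 102214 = -0.00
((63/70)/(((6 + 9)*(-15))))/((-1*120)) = 1/30000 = 0.00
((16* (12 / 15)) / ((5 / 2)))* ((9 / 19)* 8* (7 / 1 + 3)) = 18432 / 95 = 194.02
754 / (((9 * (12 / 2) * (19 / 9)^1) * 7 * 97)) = 377 / 38703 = 0.01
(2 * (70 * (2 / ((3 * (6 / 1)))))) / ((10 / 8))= 112 / 9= 12.44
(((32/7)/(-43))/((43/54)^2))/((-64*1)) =1458/556549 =0.00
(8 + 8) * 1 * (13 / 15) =208 / 15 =13.87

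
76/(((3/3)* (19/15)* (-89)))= -60/89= -0.67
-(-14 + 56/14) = 10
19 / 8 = 2.38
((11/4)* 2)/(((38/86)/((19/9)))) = 473/18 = 26.28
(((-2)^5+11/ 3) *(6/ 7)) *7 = -170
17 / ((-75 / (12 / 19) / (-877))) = 59636 / 475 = 125.55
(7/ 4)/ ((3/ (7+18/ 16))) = 4.74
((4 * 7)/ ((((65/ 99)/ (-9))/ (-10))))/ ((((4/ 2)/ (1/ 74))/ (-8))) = -99792/ 481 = -207.47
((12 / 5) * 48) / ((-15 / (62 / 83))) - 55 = -126029 / 2075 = -60.74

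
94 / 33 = 2.85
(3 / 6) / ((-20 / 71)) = -71 / 40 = -1.78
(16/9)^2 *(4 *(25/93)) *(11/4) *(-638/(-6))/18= 11228800/203391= 55.21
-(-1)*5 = 5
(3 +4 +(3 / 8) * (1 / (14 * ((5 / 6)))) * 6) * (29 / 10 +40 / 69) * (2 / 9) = 345401 / 62100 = 5.56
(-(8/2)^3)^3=-262144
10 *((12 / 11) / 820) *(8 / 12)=4 / 451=0.01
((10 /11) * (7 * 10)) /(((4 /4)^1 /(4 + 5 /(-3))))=4900 /33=148.48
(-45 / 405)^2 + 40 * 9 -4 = 28837 / 81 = 356.01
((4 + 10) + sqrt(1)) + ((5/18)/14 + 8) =5801/252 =23.02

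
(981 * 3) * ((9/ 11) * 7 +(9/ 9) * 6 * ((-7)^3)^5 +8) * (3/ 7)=-2766470557703592123/ 77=-35928189061085611.99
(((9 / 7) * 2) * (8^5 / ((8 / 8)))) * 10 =5898240 / 7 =842605.71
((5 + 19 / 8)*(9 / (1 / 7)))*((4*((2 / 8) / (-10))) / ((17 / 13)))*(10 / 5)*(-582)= 14061411 / 340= 41357.09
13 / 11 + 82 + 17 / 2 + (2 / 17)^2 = 583001 / 6358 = 91.70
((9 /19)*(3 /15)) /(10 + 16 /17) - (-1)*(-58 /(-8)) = 85507 /11780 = 7.26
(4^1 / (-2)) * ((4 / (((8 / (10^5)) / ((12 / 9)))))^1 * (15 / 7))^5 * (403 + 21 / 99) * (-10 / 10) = 26612000000000000000000000000000000 / 554631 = 47981450730305374203749880000.00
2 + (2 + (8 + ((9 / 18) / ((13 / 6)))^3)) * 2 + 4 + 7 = 72555 / 2197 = 33.02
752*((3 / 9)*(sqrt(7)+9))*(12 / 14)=1504*sqrt(7) / 7+13536 / 7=2502.17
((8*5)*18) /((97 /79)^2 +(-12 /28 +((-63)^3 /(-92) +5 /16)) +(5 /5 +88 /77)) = 3858435840 /14584011667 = 0.26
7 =7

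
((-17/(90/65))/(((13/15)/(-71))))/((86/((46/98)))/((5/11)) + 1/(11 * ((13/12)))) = 99245575/39780012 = 2.49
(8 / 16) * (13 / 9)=13 / 18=0.72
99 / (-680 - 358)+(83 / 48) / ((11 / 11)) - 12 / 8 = 1111 / 8304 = 0.13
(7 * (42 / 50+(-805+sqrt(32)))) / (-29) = 140728 / 725 - 28 * sqrt(2) / 29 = 192.74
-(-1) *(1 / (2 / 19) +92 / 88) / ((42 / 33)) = 58 / 7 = 8.29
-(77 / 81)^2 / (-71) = 5929 / 465831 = 0.01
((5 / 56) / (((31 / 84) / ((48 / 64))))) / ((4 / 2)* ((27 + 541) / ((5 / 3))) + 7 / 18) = 2025 / 7610996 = 0.00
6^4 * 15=19440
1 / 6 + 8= 49 / 6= 8.17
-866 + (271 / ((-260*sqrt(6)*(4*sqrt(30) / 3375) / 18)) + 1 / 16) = -109755*sqrt(5) / 208 -13855 / 16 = -2045.84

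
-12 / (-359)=12 / 359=0.03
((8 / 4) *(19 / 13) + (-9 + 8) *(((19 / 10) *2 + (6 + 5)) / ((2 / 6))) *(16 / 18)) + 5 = -6151 / 195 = -31.54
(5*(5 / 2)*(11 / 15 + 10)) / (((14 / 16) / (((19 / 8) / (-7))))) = -2185 / 42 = -52.02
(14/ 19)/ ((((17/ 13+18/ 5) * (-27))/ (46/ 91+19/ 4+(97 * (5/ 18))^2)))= -53901070/ 13255407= -4.07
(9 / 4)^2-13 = -127 / 16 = -7.94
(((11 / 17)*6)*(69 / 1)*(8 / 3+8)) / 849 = 16192 / 4811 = 3.37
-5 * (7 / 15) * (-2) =14 / 3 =4.67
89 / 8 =11.12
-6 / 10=-3 / 5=-0.60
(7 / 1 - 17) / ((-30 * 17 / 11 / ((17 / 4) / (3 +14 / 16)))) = 22 / 93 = 0.24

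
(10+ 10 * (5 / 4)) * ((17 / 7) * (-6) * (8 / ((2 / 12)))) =-110160 / 7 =-15737.14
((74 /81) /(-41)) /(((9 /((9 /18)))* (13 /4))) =-148 /388557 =-0.00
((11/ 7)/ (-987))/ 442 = -11/ 3053778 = -0.00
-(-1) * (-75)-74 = -149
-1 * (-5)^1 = 5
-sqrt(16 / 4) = -2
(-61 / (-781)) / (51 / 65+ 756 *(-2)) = -3965 / 76716849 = -0.00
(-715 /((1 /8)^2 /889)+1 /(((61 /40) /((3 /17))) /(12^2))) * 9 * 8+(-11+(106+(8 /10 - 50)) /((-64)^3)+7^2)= -995288030050459547 /339804160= -2929004842.23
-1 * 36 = -36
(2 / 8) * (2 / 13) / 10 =1 / 260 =0.00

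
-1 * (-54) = 54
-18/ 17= -1.06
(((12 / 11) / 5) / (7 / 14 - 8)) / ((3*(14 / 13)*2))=-26 / 5775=-0.00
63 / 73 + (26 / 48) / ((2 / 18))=3351 / 584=5.74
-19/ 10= -1.90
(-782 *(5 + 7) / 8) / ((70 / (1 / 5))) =-1173 / 350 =-3.35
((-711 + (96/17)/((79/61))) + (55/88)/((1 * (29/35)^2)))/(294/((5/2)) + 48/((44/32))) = -350721827555/75791485152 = -4.63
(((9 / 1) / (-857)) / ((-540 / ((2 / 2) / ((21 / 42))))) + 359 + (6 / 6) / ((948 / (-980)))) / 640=242353913 / 433299200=0.56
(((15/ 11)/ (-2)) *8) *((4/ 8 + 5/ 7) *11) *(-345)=175950/ 7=25135.71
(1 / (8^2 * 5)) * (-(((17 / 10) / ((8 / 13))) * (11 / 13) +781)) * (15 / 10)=-188001 / 51200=-3.67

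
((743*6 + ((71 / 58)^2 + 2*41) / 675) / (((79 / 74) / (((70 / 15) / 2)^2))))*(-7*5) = -128471773356899 / 161446770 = -795753.13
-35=-35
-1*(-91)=91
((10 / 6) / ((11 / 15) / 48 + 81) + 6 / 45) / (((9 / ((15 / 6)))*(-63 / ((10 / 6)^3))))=-8416375 / 2678967837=-0.00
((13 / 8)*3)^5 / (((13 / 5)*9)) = 3855735 / 32768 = 117.67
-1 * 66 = -66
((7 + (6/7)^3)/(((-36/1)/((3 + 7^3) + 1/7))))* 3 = -6340991/28812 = -220.08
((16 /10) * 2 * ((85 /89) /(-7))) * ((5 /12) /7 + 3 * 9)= -154564 /13083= -11.81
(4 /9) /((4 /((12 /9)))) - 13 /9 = -35 /27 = -1.30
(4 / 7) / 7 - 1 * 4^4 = -12540 / 49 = -255.92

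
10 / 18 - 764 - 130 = -893.44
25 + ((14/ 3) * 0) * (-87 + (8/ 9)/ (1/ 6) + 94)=25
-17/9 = -1.89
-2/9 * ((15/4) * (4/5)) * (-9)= 6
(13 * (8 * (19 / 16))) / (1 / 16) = 1976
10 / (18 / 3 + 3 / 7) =1.56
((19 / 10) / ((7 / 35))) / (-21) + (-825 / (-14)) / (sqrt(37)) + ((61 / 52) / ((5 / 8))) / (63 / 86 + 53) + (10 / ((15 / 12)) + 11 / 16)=834635267 / 100922640 + 825* sqrt(37) / 518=17.96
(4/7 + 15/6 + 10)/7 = 183/98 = 1.87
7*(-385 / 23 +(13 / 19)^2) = -945686 / 8303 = -113.90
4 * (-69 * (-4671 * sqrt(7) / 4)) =322299 * sqrt(7) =852723.00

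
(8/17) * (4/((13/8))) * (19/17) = 4864/3757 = 1.29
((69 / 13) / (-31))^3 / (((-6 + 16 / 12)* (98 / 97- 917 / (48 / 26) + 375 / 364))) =-0.00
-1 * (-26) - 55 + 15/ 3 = -24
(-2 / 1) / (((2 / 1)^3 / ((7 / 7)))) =-1 / 4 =-0.25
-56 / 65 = -0.86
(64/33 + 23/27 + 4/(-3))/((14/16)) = 3464/2079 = 1.67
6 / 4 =3 / 2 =1.50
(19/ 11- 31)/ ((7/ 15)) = -690/ 11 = -62.73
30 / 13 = 2.31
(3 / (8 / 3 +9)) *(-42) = -54 / 5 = -10.80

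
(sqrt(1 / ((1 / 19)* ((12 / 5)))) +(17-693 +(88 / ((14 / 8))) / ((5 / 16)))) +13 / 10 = -7193 / 14 +sqrt(285) / 6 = -510.97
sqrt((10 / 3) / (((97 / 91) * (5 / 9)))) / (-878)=-sqrt(52962) / 85166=-0.00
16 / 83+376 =31224 / 83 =376.19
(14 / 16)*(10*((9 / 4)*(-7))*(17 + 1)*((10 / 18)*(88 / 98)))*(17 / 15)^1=-1402.50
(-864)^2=746496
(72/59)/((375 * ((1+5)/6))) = 24/7375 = 0.00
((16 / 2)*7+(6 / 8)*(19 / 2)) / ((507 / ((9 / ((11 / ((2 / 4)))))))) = 1515 / 29744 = 0.05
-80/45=-1.78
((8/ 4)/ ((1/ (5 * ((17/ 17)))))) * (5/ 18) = 25/ 9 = 2.78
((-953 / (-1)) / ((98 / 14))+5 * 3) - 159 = -55 / 7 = -7.86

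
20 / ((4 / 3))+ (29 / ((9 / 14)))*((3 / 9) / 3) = 1621 / 81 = 20.01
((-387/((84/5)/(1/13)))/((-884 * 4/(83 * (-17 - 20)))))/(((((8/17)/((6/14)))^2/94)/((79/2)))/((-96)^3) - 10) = 0.15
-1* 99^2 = -9801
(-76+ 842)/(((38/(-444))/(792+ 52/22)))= -1485914376/209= -7109638.16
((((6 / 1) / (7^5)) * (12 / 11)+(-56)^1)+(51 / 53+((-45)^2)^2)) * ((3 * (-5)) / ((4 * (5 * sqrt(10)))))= -15067258825587 * sqrt(10) / 48992405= -972535.56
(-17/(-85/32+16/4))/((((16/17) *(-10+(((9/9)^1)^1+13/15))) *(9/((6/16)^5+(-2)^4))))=757947295/257851392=2.94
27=27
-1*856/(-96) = 107/12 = 8.92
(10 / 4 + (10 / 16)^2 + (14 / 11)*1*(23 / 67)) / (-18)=-156953 / 849024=-0.18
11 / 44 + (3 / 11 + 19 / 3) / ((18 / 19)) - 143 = -161303 / 1188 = -135.78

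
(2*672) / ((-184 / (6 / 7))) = -144 / 23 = -6.26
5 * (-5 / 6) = -25 / 6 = -4.17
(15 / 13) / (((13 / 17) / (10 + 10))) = 5100 / 169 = 30.18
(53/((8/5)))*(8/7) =265/7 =37.86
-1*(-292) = 292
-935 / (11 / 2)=-170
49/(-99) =-0.49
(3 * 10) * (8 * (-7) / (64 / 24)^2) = -945 / 4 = -236.25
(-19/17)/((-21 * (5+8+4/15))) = 0.00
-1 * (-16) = 16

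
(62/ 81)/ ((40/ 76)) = 589/ 405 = 1.45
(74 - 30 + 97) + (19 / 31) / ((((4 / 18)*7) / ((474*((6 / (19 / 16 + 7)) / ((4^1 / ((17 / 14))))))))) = 36324957 / 198989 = 182.55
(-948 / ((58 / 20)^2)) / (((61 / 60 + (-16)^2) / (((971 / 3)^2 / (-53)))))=595875512000 / 687360233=866.90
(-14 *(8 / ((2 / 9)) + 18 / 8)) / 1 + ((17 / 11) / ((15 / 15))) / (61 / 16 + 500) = -94966097 / 177342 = -535.50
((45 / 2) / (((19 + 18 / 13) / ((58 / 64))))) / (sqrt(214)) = 3393 * sqrt(214) / 725888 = 0.07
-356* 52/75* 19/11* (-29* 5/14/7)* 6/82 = 5100056/110495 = 46.16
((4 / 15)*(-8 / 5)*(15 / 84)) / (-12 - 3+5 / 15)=2 / 385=0.01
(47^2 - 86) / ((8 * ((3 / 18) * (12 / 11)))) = 1459.56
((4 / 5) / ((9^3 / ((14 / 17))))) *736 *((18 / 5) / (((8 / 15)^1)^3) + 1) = 1019291 / 61965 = 16.45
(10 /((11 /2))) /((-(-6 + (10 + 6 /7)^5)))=-168070 /13944834937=-0.00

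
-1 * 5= -5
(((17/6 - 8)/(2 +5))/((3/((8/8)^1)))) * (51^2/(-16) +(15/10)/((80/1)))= 268739/6720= 39.99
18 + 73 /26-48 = -707 /26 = -27.19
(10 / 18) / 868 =5 / 7812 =0.00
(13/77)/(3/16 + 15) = 208/18711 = 0.01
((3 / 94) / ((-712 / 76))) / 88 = -57 / 1472416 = -0.00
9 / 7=1.29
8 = 8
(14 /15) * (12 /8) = 7 /5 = 1.40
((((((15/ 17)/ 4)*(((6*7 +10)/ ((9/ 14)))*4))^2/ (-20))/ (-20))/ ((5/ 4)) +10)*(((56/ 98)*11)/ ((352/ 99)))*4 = 1444003/ 10115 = 142.76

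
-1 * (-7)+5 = 12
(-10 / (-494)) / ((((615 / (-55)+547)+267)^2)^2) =73205 / 1502230213061860087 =0.00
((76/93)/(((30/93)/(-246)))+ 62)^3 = -22093422616/125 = -176747380.93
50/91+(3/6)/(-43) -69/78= -1357/3913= -0.35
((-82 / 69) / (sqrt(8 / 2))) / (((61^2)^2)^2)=-41 / 13227804596812389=-0.00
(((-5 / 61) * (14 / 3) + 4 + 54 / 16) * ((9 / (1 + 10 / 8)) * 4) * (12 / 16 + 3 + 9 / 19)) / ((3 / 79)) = 86533361 / 6954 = 12443.68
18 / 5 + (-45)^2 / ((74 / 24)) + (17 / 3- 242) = 235333 / 555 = 424.02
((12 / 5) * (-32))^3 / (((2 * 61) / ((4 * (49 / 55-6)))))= 31822184448 / 419375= 75880.02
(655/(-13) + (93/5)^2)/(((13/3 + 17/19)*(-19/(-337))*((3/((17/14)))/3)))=825508797/677950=1217.65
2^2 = 4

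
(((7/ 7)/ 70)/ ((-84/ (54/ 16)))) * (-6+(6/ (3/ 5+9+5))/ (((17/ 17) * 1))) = 459/ 143080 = 0.00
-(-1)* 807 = 807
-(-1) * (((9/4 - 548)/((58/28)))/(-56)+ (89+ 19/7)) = 313169/3248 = 96.42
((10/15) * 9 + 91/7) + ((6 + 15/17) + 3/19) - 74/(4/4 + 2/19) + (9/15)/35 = -6934768/169575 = -40.89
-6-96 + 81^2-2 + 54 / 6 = 6466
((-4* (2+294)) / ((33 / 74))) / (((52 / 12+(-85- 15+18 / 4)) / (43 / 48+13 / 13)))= 996632 / 18051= 55.21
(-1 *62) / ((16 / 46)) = -713 / 4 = -178.25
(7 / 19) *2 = 14 / 19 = 0.74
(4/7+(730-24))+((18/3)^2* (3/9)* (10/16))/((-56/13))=78941/112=704.83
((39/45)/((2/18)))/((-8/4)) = -39/10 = -3.90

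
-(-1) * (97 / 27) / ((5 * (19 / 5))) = 97 / 513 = 0.19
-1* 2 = -2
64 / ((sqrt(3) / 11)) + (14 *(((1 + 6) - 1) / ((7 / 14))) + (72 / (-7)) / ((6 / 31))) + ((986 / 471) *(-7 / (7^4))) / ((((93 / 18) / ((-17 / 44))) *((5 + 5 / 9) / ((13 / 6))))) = 210914692059 / 1836319100 + 704 *sqrt(3) / 3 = 521.31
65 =65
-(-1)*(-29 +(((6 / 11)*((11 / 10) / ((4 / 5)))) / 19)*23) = -2135 / 76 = -28.09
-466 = -466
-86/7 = -12.29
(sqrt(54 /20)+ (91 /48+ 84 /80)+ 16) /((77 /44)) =6 * sqrt(30) /35+ 4547 /420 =11.77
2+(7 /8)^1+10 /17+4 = 1015 /136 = 7.46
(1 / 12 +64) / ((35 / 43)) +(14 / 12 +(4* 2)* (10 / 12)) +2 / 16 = 24273 / 280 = 86.69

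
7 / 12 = 0.58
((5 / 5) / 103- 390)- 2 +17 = -38624 / 103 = -374.99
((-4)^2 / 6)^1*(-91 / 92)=-182 / 69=-2.64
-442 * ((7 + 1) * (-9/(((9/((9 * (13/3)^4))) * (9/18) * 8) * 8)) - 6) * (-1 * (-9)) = 6359717/2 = 3179858.50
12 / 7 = 1.71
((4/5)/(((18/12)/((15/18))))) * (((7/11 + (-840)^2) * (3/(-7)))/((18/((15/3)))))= -11088010/297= -37333.37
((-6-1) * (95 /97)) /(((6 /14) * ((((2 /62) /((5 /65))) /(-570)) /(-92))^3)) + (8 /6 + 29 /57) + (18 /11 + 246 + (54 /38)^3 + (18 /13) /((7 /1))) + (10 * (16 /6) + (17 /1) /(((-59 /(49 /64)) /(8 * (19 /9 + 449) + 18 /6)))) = -119645834805965520290244247153145 /3824968071532608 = -31280217917747273.66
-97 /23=-4.22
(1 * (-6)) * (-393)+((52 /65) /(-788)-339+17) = 2005459 /985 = 2036.00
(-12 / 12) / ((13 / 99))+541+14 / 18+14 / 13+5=63208 / 117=540.24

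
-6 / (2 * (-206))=0.01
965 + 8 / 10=4829 / 5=965.80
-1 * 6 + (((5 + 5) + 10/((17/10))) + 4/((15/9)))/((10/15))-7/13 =23078/1105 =20.89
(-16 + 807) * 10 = 7910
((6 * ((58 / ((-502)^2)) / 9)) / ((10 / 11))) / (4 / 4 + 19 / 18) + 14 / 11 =163183117 / 128207035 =1.27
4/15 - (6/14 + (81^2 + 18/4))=-1378789/210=-6565.66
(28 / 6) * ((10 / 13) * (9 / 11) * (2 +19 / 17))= 22260 / 2431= 9.16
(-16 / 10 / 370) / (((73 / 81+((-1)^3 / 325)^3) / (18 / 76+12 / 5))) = -0.01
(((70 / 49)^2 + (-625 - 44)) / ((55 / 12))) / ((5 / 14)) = -71304 / 175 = -407.45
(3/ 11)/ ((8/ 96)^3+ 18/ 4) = 5184/ 85547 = 0.06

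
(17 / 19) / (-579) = -17 / 11001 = -0.00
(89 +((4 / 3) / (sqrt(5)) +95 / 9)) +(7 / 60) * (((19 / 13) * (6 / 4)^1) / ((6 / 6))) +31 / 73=4 * sqrt(5) / 15 +34244621 / 341640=100.83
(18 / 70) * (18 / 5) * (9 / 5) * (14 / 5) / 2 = 1458 / 625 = 2.33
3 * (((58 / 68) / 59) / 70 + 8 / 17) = 198327 / 140420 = 1.41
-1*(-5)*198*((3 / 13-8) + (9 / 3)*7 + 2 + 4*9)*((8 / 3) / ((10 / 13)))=175824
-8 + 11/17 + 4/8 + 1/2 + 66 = 1014/17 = 59.65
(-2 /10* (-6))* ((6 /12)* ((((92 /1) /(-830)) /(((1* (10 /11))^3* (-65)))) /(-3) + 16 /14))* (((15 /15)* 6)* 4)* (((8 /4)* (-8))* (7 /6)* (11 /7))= -56933484784 /118015625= -482.42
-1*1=-1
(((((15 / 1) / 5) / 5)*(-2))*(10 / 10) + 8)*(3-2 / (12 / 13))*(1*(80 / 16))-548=-1559 / 3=-519.67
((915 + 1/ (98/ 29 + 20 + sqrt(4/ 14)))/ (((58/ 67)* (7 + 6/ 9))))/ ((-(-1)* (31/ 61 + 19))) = 265313130624/ 37539997285 - 355569* sqrt(14)/ 176049642440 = 7.07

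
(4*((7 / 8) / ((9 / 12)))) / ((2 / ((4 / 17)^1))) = 28 / 51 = 0.55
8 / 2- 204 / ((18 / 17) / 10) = -5768 / 3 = -1922.67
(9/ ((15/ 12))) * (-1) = -36/ 5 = -7.20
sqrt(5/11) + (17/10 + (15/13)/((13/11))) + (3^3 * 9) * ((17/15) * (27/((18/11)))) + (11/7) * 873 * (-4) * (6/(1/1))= -167854658/5915 + sqrt(55)/11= -28377.12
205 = 205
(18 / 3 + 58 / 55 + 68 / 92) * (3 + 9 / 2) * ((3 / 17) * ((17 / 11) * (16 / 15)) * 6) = 1419696 / 13915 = 102.03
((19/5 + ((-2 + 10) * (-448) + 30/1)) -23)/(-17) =17866/85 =210.19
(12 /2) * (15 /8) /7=45 /28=1.61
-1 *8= -8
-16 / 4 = -4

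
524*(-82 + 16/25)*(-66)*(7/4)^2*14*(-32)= -96511770432/25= -3860470817.28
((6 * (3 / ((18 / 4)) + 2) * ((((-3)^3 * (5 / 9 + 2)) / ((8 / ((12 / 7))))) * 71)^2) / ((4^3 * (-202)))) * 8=-216001809 / 19796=-10911.39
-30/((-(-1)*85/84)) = -504/17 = -29.65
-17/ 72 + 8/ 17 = 287/ 1224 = 0.23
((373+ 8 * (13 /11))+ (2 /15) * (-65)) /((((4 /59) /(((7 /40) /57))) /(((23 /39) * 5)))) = 117170165 /2347488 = 49.91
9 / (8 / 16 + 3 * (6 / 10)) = 3.91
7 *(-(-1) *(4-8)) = -28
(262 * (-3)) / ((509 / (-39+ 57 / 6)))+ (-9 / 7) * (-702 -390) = 737823 / 509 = 1449.55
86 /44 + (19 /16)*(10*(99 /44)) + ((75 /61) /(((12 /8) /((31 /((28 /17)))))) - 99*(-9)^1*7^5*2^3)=18006470318495 /150304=119800340.10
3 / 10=0.30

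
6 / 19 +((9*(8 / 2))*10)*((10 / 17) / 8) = 8652 / 323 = 26.79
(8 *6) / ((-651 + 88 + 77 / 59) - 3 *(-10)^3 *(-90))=-708 / 3990785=-0.00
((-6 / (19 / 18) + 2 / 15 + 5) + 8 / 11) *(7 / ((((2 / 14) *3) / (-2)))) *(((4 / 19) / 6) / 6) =-54194 / 1608255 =-0.03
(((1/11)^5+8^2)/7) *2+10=31888100/1127357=28.29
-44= -44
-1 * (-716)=716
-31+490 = 459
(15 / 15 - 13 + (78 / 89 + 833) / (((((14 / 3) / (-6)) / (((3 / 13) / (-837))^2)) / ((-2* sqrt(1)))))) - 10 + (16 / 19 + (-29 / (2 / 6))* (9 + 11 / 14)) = -30192361622861 / 34603835994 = -872.51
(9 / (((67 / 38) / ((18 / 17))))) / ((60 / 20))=2052 / 1139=1.80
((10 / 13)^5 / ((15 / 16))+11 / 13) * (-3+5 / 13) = -42925442 / 14480427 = -2.96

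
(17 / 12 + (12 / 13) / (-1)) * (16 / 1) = 308 / 39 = 7.90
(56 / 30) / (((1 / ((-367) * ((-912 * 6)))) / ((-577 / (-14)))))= 772496832 / 5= 154499366.40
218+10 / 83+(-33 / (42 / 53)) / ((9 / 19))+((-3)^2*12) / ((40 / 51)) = 7004449 / 26145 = 267.91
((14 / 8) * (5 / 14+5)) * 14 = 525 / 4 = 131.25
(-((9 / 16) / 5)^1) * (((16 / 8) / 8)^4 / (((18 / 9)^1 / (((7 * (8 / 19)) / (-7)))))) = 9 / 97280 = 0.00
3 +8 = 11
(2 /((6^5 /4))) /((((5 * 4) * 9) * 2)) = 0.00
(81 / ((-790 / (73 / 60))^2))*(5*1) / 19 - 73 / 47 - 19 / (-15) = -38317970299 / 133757112000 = -0.29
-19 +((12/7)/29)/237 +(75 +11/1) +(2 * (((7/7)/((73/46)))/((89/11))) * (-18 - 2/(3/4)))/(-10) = 105216853529/1562885835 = 67.32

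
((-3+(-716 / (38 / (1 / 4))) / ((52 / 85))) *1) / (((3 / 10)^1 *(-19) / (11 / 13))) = 1162865 / 732108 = 1.59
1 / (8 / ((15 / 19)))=15 / 152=0.10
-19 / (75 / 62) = -1178 / 75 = -15.71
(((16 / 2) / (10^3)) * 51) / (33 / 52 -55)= -0.01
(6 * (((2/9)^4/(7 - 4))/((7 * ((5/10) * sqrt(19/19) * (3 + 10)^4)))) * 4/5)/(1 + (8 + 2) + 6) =0.00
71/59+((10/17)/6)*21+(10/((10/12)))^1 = 15308/1003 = 15.26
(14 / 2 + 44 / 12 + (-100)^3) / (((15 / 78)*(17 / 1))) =-77999168 / 255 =-305879.09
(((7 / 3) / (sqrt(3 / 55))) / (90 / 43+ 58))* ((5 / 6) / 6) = 1505* sqrt(165) / 837216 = 0.02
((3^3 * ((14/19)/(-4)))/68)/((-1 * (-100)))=-189/258400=-0.00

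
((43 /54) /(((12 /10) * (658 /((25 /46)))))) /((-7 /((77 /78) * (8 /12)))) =-59125 /1147399344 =-0.00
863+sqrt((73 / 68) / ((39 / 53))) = sqrt(2565147) / 1326+863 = 864.21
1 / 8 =0.12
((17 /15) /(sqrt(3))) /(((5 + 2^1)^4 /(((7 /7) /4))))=17*sqrt(3) /432180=0.00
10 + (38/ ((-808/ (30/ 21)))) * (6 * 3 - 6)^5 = -11812450/ 707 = -16707.85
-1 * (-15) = 15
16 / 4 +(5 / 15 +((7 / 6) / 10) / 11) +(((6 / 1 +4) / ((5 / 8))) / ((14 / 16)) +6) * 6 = 150.06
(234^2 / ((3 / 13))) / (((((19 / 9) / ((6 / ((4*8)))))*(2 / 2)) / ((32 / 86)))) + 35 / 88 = 7841.83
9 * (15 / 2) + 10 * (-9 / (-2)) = 225 / 2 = 112.50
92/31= 2.97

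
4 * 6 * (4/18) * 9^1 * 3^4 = 3888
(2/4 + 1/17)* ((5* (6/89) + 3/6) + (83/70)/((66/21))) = 451763/665720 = 0.68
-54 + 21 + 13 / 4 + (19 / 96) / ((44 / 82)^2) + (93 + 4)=3156643 / 46464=67.94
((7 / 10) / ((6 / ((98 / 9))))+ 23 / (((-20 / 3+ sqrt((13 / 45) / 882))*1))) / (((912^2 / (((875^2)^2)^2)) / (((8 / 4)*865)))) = -61710269164274156510829925537109375 / 39614011289856 - 47852695659697055816650390625*sqrt(130) / 81510311296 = -1564482641846414361733.68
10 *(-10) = -100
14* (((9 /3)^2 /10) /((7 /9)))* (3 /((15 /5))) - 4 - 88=-379 /5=-75.80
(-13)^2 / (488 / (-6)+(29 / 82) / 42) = -2.08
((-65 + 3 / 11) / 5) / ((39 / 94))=-66928 / 2145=-31.20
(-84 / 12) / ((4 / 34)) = -119 / 2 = -59.50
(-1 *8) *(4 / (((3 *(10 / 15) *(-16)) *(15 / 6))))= 2 / 5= 0.40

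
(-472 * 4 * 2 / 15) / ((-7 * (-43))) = -3776 / 4515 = -0.84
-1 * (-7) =7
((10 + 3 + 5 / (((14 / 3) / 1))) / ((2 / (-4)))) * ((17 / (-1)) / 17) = 197 / 7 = 28.14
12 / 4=3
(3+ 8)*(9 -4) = 55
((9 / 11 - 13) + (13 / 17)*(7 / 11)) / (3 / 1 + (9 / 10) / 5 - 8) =109350 / 45067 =2.43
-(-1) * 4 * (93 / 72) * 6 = 31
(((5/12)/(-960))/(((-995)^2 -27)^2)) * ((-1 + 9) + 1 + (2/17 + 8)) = -97/12796133898292224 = -0.00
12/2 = 6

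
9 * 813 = 7317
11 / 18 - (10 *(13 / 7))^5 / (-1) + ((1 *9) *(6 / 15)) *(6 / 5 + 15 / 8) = 33416546691991 / 15126300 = 2209168.58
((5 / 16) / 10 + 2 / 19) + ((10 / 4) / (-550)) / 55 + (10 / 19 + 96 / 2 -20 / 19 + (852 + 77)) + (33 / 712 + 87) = 1063.66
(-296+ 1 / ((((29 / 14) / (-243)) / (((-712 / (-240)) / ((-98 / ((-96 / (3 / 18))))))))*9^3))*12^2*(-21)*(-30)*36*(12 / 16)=-21225307392 / 29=-731907151.45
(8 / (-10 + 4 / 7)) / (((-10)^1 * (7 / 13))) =26 / 165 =0.16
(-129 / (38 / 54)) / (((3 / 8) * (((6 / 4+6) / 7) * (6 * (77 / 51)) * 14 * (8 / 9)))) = -4.05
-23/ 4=-5.75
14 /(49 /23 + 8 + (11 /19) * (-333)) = -3059 /39911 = -0.08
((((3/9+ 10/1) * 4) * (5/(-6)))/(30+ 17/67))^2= 431392900/332807049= 1.30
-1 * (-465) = 465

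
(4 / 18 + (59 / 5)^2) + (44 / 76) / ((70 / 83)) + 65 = 12278149 / 59850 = 205.15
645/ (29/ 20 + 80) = 4300/ 543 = 7.92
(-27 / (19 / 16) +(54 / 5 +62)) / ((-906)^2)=0.00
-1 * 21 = -21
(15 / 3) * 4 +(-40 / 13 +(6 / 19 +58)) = 75.24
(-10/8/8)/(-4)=5/128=0.04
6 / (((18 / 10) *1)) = 10 / 3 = 3.33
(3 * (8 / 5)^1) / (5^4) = 24 / 3125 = 0.01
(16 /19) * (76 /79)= 64 /79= 0.81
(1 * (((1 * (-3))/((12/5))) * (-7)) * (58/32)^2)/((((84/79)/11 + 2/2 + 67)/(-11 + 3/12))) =-1099897645/242384896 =-4.54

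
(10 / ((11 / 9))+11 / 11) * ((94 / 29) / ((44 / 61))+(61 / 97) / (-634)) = 4450965162 / 107898241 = 41.25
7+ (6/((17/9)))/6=128/17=7.53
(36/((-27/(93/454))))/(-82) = 31/9307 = 0.00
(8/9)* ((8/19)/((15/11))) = 704/2565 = 0.27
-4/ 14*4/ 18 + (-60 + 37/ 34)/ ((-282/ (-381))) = -16038787/ 201348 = -79.66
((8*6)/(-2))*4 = -96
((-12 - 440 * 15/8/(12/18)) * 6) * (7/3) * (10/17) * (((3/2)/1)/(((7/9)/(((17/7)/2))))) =-48195/2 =-24097.50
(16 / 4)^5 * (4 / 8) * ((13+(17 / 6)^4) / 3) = 3211808 / 243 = 13217.32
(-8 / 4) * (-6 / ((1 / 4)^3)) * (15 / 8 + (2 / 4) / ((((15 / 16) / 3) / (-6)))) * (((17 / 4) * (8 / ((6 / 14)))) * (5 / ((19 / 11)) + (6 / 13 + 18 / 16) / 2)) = -428749860 / 247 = -1735829.39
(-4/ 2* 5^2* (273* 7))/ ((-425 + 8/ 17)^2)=-563550/ 1062961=-0.53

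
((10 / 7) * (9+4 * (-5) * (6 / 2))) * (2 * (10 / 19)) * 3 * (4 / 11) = -122400 / 1463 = -83.66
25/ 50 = 1/ 2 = 0.50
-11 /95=-0.12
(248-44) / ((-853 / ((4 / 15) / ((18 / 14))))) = -0.05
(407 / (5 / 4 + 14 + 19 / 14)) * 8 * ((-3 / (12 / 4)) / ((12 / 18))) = -45584 / 155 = -294.09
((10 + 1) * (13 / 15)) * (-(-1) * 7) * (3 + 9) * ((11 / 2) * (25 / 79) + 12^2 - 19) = 8018010 / 79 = 101493.80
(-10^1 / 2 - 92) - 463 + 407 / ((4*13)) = -28713 / 52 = -552.17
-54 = -54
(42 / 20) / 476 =3 / 680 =0.00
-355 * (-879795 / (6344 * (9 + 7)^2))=192.31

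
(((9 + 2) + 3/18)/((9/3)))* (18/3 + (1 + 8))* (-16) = -2680/3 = -893.33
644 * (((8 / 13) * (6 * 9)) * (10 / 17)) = 2782080 / 221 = 12588.60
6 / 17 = 0.35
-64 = -64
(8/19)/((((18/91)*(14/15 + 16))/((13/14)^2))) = 0.11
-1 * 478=-478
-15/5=-3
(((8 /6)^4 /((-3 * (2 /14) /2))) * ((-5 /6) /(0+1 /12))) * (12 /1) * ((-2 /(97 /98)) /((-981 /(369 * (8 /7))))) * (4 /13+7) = 11234.58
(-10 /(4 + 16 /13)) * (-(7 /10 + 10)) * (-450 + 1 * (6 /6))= -624559 /68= -9184.69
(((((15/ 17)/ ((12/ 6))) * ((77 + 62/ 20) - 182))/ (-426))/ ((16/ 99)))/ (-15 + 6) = -11209/ 154496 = -0.07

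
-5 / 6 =-0.83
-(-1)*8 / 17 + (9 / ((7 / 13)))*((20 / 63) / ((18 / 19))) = 6.07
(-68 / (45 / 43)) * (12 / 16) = -731 / 15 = -48.73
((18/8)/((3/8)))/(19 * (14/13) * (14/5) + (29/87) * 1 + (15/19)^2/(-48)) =0.10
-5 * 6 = -30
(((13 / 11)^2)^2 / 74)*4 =57122 / 541717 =0.11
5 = 5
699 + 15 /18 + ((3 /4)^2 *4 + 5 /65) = 109537 /156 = 702.16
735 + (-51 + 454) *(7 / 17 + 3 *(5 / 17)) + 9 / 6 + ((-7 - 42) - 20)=40427 / 34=1189.03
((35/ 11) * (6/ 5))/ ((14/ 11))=3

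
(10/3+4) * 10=220/3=73.33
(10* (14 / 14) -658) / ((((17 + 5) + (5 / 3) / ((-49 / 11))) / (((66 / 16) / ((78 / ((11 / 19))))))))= -130977 / 142766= -0.92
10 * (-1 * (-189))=1890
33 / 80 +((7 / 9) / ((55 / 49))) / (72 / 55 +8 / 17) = 60043 / 74880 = 0.80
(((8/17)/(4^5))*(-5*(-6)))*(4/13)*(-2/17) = -15/30056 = -0.00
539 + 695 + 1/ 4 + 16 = 5001/ 4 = 1250.25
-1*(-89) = 89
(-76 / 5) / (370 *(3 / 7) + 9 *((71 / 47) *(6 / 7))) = -6251 / 70005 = -0.09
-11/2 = -5.50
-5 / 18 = -0.28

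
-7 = -7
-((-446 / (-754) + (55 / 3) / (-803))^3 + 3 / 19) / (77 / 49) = -25585058189581751 / 117625824664957323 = -0.22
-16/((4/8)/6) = -192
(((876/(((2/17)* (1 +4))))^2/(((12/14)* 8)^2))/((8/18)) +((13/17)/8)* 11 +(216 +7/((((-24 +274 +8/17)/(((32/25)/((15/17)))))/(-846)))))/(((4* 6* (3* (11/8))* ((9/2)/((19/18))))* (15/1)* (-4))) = -2339255187398647/557244800640000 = -4.20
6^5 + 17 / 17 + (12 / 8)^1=15557 / 2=7778.50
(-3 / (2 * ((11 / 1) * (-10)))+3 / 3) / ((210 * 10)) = 223 / 462000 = 0.00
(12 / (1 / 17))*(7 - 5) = 408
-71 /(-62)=71 /62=1.15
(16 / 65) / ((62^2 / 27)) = 108 / 62465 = 0.00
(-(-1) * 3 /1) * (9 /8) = 27 /8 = 3.38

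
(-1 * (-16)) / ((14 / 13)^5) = 371293 / 33614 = 11.05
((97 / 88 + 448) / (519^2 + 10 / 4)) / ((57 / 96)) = 316168 / 112593943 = 0.00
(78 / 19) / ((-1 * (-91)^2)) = -6 / 12103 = -0.00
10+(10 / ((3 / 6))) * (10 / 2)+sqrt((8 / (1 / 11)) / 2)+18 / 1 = 2 * sqrt(11)+128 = 134.63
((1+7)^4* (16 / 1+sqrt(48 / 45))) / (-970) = -32768 / 485-8192* sqrt(15) / 7275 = -71.92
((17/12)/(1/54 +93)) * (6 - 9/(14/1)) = 11475/140644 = 0.08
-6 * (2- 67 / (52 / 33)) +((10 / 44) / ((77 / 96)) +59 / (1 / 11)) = 19652405 / 22022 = 892.40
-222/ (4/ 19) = -2109/ 2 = -1054.50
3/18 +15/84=29/84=0.35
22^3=10648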